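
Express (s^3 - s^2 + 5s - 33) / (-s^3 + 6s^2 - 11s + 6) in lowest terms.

(-s^2 - 2s - 11)/(s^2 - 3s + 2)

Apply the Euclidean algorithm:
  s^3 - s^2 + 5s - 33 = (-1)(-s^3 + 6s^2 - 11s + 6) + (5s^2 - 6s - 27)
  -s^3 + 6s^2 - 11s + 6 = (-(1/5)s + 24/25)(5s^2 - 6s - 27) + (-(266/25)s + 798/25)
  5s^2 - 6s - 27 = (-(125/266)s - 225/266)(-(266/25)s + 798/25) + (0)
Last nonzero remainder: -(266/25)s + 798/25. Dividing through by -266/25 gives the monic gcd s - 3.
Cancel s - 3 from numerator and denominator to get the reduced form.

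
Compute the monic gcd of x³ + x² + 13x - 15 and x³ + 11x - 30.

Repeated division with remainder:
  x³ + x² + 13x - 15 = (x³ + 11x - 30) + (x² + 2x + 15)
  x³ + 11x - 30 = (x - 2)(x² + 2x + 15) + (0)
The last nonzero remainder x² + 2x + 15 is already monic.

x² + 2x + 15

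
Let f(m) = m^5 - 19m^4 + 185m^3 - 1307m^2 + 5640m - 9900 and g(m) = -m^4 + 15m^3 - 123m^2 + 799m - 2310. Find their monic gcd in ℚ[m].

m^3 - 8m^2 + 67m - 330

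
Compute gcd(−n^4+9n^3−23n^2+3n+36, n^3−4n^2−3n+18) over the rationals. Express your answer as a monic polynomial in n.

n^2−6n+9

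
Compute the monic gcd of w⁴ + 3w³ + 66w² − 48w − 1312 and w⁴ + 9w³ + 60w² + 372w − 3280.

w³ − w² + 70w − 328

Euclidean algorithm in ℚ[w]:
  w⁴ + 3w³ + 66w² − 48w − 1312 = (w⁴ + 9w³ + 60w² + 372w − 3280) + (−6w³ + 6w² − 420w + 1968)
  w⁴ + 9w³ + 60w² + 372w − 3280 = (−(1/6)w − 5/3)(−6w³ + 6w² − 420w + 1968) + (0)
Last nonzero remainder: −6w³ + 6w² − 420w + 1968. Dividing through by −6 gives the monic gcd w³ − w² + 70w − 328.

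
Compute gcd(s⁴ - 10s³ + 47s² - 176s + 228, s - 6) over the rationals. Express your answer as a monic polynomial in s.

Apply the Euclidean algorithm:
  s⁴ - 10s³ + 47s² - 176s + 228 = (s³ - 4s² + 23s - 38)(s - 6) + (0)
The last nonzero remainder s - 6 is already monic.

s - 6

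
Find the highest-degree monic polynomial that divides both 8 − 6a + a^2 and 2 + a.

1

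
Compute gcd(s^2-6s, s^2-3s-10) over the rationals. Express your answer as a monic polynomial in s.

By polynomial division,
  s^2-6s = (s^2-3s-10) + (-3s+10)
  s^2-3s-10 = (-(1/3)s-1/9)(-3s+10) + (-80/9)
  -3s+10 = ((27/80)s-9/8)(-80/9) + (0)
The last nonzero remainder is the constant -80/9, so the polynomials are coprime and gcd = 1.

1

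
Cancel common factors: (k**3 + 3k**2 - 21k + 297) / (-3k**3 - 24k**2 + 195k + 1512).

Repeated division with remainder:
  k**3 + 3k**2 - 21k + 297 = (-1/3)(-3k**3 - 24k**2 + 195k + 1512) + (-5k**2 + 44k + 801)
  -3k**3 - 24k**2 + 195k + 1512 = ((3/5)k + 252/25)(-5k**2 + 44k + 801) + (-(18228/25)k - 164052/25)
  -5k**2 + 44k + 801 = ((125/18228)k - 2225/18228)(-(18228/25)k - 164052/25) + (0)
Last nonzero remainder: -(18228/25)k - 164052/25. Dividing through by -18228/25 gives the monic gcd k + 9.
Cancel k + 9 from numerator and denominator to get the reduced form.

(-k**2 + 6k - 33)/(3k**2 - 3k - 168)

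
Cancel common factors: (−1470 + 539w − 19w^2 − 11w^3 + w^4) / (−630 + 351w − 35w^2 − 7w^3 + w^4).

(−7 + w)/(−3 + w)

Repeated division with remainder:
  w^4 − 11w^3 − 19w^2 + 539w − 1470 = (w^4 − 7w^3 − 35w^2 + 351w − 630) + (−4w^3 + 16w^2 + 188w − 840)
  w^4 − 7w^3 − 35w^2 + 351w − 630 = (−(1/4)w + 3/4)(−4w^3 + 16w^2 + 188w − 840) + (0)
Last nonzero remainder: −4w^3 + 16w^2 + 188w − 840. Dividing through by −4 gives the monic gcd w^3 − 4w^2 − 47w + 210.
Cancel w^3 − 4w^2 − 47w + 210 from numerator and denominator to get the reduced form.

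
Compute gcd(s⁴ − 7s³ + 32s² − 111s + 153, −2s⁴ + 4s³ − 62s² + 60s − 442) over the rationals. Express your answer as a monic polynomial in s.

By polynomial division,
  s⁴ − 7s³ + 32s² − 111s + 153 = (−1/2)(−2s⁴ + 4s³ − 62s² + 60s − 442) + (−5s³ + s² − 81s − 68)
  −2s⁴ + 4s³ − 62s² + 60s − 442 = ((2/5)s − 18/25)(−5s³ + s² − 81s − 68) + (−(722/25)s² + (722/25)s − 12274/25)
  −5s³ + s² − 81s − 68 = ((125/722)s + 50/361)(−(722/25)s² + (722/25)s − 12274/25) + (0)
Last nonzero remainder: −(722/25)s² + (722/25)s − 12274/25. Dividing through by −722/25 gives the monic gcd s² − s + 17.

s² − s + 17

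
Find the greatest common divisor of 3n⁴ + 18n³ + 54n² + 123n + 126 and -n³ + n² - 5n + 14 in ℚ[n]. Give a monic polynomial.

Repeated division with remainder:
  3n⁴ + 18n³ + 54n² + 123n + 126 = (-3n - 21)(-n³ + n² - 5n + 14) + (60n² + 60n + 420)
  -n³ + n² - 5n + 14 = (-(1/60)n + 1/30)(60n² + 60n + 420) + (0)
Last nonzero remainder: 60n² + 60n + 420. Dividing through by 60 gives the monic gcd n² + n + 7.

n² + n + 7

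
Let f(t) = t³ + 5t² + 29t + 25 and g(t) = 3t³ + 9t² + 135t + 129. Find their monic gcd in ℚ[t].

t + 1

Apply the Euclidean algorithm:
  t³ + 5t² + 29t + 25 = (1/3)(3t³ + 9t² + 135t + 129) + (2t² - 16t - 18)
  3t³ + 9t² + 135t + 129 = ((3/2)t + 33/2)(2t² - 16t - 18) + (426t + 426)
  2t² - 16t - 18 = ((1/213)t - 3/71)(426t + 426) + (0)
Last nonzero remainder: 426t + 426. Dividing through by 426 gives the monic gcd t + 1.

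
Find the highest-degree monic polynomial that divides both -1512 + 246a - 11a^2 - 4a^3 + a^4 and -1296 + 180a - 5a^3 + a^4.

-216 + 66a - 11a^2 + a^3

Euclidean algorithm in ℚ[a]:
  a^4 - 4a^3 - 11a^2 + 246a - 1512 = (a^4 - 5a^3 + 180a - 1296) + (a^3 - 11a^2 + 66a - 216)
  a^4 - 5a^3 + 180a - 1296 = (a + 6)(a^3 - 11a^2 + 66a - 216) + (0)
The last nonzero remainder a^3 - 11a^2 + 66a - 216 is already monic.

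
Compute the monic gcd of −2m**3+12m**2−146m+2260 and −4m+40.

m−10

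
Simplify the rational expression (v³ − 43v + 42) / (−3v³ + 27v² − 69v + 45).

By polynomial division,
  v³ − 43v + 42 = (−1/3)(−3v³ + 27v² − 69v + 45) + (9v² − 66v + 57)
  −3v³ + 27v² − 69v + 45 = (−(1/3)v + 5/9)(9v² − 66v + 57) + (−(40/3)v + 40/3)
  9v² − 66v + 57 = (−(27/40)v + 171/40)(−(40/3)v + 40/3) + (0)
Last nonzero remainder: −(40/3)v + 40/3. Dividing through by −40/3 gives the monic gcd v − 1.
Cancel v − 1 from numerator and denominator to get the reduced form.

(−v² − v + 42)/(3v² − 24v + 45)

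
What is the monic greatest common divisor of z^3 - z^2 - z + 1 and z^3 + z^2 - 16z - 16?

z + 1

Apply the Euclidean algorithm:
  z^3 - z^2 - z + 1 = (z^3 + z^2 - 16z - 16) + (-2z^2 + 15z + 17)
  z^3 + z^2 - 16z - 16 = (-(1/2)z - 17/4)(-2z^2 + 15z + 17) + ((225/4)z + 225/4)
  -2z^2 + 15z + 17 = (-(8/225)z + 68/225)((225/4)z + 225/4) + (0)
Last nonzero remainder: (225/4)z + 225/4. Dividing through by 225/4 gives the monic gcd z + 1.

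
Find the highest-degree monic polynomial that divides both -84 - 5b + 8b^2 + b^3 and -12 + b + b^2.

Apply the Euclidean algorithm:
  b^3 + 8b^2 - 5b - 84 = (b + 7)(b^2 + b - 12) + (0)
The last nonzero remainder b^2 + b - 12 is already monic.

-12 + b + b^2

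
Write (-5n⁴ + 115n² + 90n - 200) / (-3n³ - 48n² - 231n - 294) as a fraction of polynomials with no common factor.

(5n³ - 10n² - 95n + 100)/(3n² + 42n + 147)

By polynomial division,
  -5n⁴ + 115n² + 90n - 200 = ((5/3)n - 80/3)(-3n³ - 48n² - 231n - 294) + (-780n² - 5580n - 8040)
  -3n³ - 48n² - 231n - 294 = ((1/260)n + 23/676)(-780n² - 5580n - 8040) + (-(1728/169)n - 3456/169)
  -780n² - 5580n - 8040 = ((10985/144)n + 56615/144)(-(1728/169)n - 3456/169) + (0)
Last nonzero remainder: -(1728/169)n - 3456/169. Dividing through by -1728/169 gives the monic gcd n + 2.
Cancel n + 2 from numerator and denominator to get the reduced form.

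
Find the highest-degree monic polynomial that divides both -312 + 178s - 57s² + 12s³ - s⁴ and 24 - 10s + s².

24 - 10s + s²

Euclidean algorithm in ℚ[s]:
  -s⁴ + 12s³ - 57s² + 178s - 312 = (-s² + 2s - 13)(s² - 10s + 24) + (0)
The last nonzero remainder s² - 10s + 24 is already monic.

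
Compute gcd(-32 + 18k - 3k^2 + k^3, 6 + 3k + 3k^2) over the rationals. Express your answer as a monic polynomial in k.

1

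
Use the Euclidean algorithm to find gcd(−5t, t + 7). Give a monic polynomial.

1

Repeated division with remainder:
  −5t = (−5)(t + 7) + (35)
  t + 7 = ((1/35)t + 1/5)(35) + (0)
The last nonzero remainder is the constant 35, so the polynomials are coprime and gcd = 1.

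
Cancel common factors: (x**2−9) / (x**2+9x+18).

(x−3)/(x+6)

Apply the Euclidean algorithm:
  x**2−9 = (x**2+9x+18) + (−9x−27)
  x**2+9x+18 = (−(1/9)x−2/3)(−9x−27) + (0)
Last nonzero remainder: −9x−27. Dividing through by −9 gives the monic gcd x+3.
Cancel x+3 from numerator and denominator to get the reduced form.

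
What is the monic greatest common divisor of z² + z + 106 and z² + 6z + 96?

By polynomial division,
  z² + z + 106 = (z² + 6z + 96) + (-5z + 10)
  z² + 6z + 96 = (-(1/5)z - 8/5)(-5z + 10) + (112)
  -5z + 10 = (-(5/112)z + 5/56)(112) + (0)
The last nonzero remainder is the constant 112, so the polynomials are coprime and gcd = 1.

1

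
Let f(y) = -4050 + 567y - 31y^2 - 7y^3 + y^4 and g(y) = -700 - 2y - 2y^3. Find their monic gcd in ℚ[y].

50 - 7y + y^2

Repeated division with remainder:
  y^4 - 7y^3 - 31y^2 + 567y - 4050 = (-(1/2)y + 7/2)(-2y^3 - 2y - 700) + (-32y^2 + 224y - 1600)
  -2y^3 - 2y - 700 = ((1/16)y + 7/16)(-32y^2 + 224y - 1600) + (0)
Last nonzero remainder: -32y^2 + 224y - 1600. Dividing through by -32 gives the monic gcd y^2 - 7y + 50.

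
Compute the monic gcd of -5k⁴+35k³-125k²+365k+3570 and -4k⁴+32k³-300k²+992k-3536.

k²-3k+34

Euclidean algorithm in ℚ[k]:
  -5k⁴+35k³-125k²+365k+3570 = (5/4)(-4k⁴+32k³-300k²+992k-3536) + (-5k³+250k²-875k+7990)
  -4k⁴+32k³-300k²+992k-3536 = ((4/5)k+168/5)(-5k³+250k²-875k+7990) + (-8000k²+24000k-272000)
  -5k³+250k²-875k+7990 = ((1/1600)k-47/1600)(-8000k²+24000k-272000) + (0)
Last nonzero remainder: -8000k²+24000k-272000. Dividing through by -8000 gives the monic gcd k²-3k+34.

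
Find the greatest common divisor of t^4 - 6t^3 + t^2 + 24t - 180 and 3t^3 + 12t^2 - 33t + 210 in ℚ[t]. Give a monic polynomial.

t^2 - 3t + 10

Repeated division with remainder:
  t^4 - 6t^3 + t^2 + 24t - 180 = ((1/3)t - 10/3)(3t^3 + 12t^2 - 33t + 210) + (52t^2 - 156t + 520)
  3t^3 + 12t^2 - 33t + 210 = ((3/52)t + 21/52)(52t^2 - 156t + 520) + (0)
Last nonzero remainder: 52t^2 - 156t + 520. Dividing through by 52 gives the monic gcd t^2 - 3t + 10.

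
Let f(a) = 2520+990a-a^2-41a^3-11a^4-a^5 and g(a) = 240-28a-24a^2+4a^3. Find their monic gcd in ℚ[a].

Apply the Euclidean algorithm:
  -a^5-11a^4-41a^3-a^2+990a+2520 = (-(1/4)a^2-(17/4)a-75/2)(4a^3-24a^2-28a+240) + (-960a^2+960a+11520)
  4a^3-24a^2-28a+240 = (-(1/240)a+1/48)(-960a^2+960a+11520) + (0)
Last nonzero remainder: -960a^2+960a+11520. Dividing through by -960 gives the monic gcd a^2-a-12.

-12-a+a^2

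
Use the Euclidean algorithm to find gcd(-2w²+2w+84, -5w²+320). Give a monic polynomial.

Apply the Euclidean algorithm:
  -2w²+2w+84 = (2/5)(-5w²+320) + (2w-44)
  -5w²+320 = (-(5/2)w-55)(2w-44) + (-2100)
  2w-44 = (-(1/1050)w+11/525)(-2100) + (0)
The last nonzero remainder is the constant -2100, so the polynomials are coprime and gcd = 1.

1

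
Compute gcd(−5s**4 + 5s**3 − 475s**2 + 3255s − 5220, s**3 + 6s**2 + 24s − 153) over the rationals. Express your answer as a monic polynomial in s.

Euclidean algorithm in ℚ[s]:
  −5s**4 + 5s**3 − 475s**2 + 3255s − 5220 = (−5s + 35)(s**3 + 6s**2 + 24s − 153) + (−565s**2 + 1650s + 135)
  s**3 + 6s**2 + 24s − 153 = (−(1/565)s − 1008/63845)(−565s**2 + 1650s + 135) + ((642147/12769)s − 1926441/12769)
  −565s**2 + 1650s + 135 = (−(7214485/642147)s − 191535/214049)((642147/12769)s − 1926441/12769) + (0)
Last nonzero remainder: (642147/12769)s − 1926441/12769. Dividing through by 642147/12769 gives the monic gcd s − 3.

s − 3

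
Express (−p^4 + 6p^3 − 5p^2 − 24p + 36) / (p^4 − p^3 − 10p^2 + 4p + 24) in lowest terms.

Apply the Euclidean algorithm:
  −p^4 + 6p^3 − 5p^2 − 24p + 36 = (−1)(p^4 − p^3 − 10p^2 + 4p + 24) + (5p^3 − 15p^2 − 20p + 60)
  p^4 − p^3 − 10p^2 + 4p + 24 = ((1/5)p + 2/5)(5p^3 − 15p^2 − 20p + 60) + (0)
Last nonzero remainder: 5p^3 − 15p^2 − 20p + 60. Dividing through by 5 gives the monic gcd p^3 − 3p^2 − 4p + 12.
Cancel p^3 − 3p^2 − 4p + 12 from numerator and denominator to get the reduced form.

(−p + 3)/(p + 2)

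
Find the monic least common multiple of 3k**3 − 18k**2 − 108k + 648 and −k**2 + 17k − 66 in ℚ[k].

By polynomial division,
  3k**3 − 18k**2 − 108k + 648 = (−3k − 33)(−k**2 + 17k − 66) + (255k − 1530)
  −k**2 + 17k − 66 = (−(1/255)k + 11/255)(255k − 1530) + (0)
Last nonzero remainder: 255k − 1530. Dividing through by 255 gives the monic gcd k − 6.
Then lcm(f, g) = f·g / gcd(f, g); expanding and making the result monic gives the answer.

k**4 − 17k**3 + 30k**2 + 612k − 2376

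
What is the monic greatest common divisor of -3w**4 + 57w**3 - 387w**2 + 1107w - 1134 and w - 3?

By polynomial division,
  -3w**4 + 57w**3 - 387w**2 + 1107w - 1134 = (-3w**3 + 48w**2 - 243w + 378)(w - 3) + (0)
The last nonzero remainder w - 3 is already monic.

w - 3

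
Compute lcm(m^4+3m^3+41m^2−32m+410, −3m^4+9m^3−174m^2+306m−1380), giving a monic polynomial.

m^6+2m^5+84m^4+65m^3+2328m^2−1882m+18860

Apply the Euclidean algorithm:
  m^4+3m^3+41m^2−32m+410 = (−1/3)(−3m^4+9m^3−174m^2+306m−1380) + (6m^3−17m^2+70m−50)
  −3m^4+9m^3−174m^2+306m−1380 = (−(1/2)m+1/12)(6m^3−17m^2+70m−50) + (−(1651/12)m^2+(1651/6)m−8255/6)
  6m^3−17m^2+70m−50 = (−(72/1651)m+60/1651)(−(1651/12)m^2+(1651/6)m−8255/6) + (0)
Last nonzero remainder: −(1651/12)m^2+(1651/6)m−8255/6. Dividing through by −1651/12 gives the monic gcd m^2−2m+10.
Then lcm(f, g) = f·g / gcd(f, g); expanding and making the result monic gives the answer.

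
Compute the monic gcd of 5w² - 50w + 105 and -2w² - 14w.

1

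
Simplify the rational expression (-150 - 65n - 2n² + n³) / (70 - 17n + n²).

(15 + 8n + n²)/(-7 + n)

Repeated division with remainder:
  n³ - 2n² - 65n - 150 = (n + 15)(n² - 17n + 70) + (120n - 1200)
  n² - 17n + 70 = ((1/120)n - 7/120)(120n - 1200) + (0)
Last nonzero remainder: 120n - 1200. Dividing through by 120 gives the monic gcd n - 10.
Cancel n - 10 from numerator and denominator to get the reduced form.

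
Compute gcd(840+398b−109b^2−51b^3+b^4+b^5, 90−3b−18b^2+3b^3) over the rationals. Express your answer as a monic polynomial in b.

−6−b+b^2

Apply the Euclidean algorithm:
  b^5+b^4−51b^3−109b^2+398b+840 = ((1/3)b^2+(7/3)b−8/3)(3b^3−18b^2−3b+90) + (−180b^2+180b+1080)
  3b^3−18b^2−3b+90 = (−(1/60)b+1/12)(−180b^2+180b+1080) + (0)
Last nonzero remainder: −180b^2+180b+1080. Dividing through by −180 gives the monic gcd b^2−b−6.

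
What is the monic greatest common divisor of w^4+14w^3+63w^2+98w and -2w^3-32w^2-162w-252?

Euclidean algorithm in ℚ[w]:
  w^4+14w^3+63w^2+98w = (-(1/2)w+1)(-2w^3-32w^2-162w-252) + (14w^2+134w+252)
  -2w^3-32w^2-162w-252 = (-(1/7)w-45/49)(14w^2+134w+252) + (-(144/49)w-144/7)
  14w^2+134w+252 = (-(343/72)w-49/4)(-(144/49)w-144/7) + (0)
Last nonzero remainder: -(144/49)w-144/7. Dividing through by -144/49 gives the monic gcd w+7.

w+7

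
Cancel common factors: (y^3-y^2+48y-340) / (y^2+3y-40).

By polynomial division,
  y^3-y^2+48y-340 = (y-4)(y^2+3y-40) + (100y-500)
  y^2+3y-40 = ((1/100)y+2/25)(100y-500) + (0)
Last nonzero remainder: 100y-500. Dividing through by 100 gives the monic gcd y-5.
Cancel y-5 from numerator and denominator to get the reduced form.

(y^2+4y+68)/(y+8)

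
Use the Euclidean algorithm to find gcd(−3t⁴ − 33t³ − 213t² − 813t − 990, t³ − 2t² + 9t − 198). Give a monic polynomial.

t² + 4t + 33

Repeated division with remainder:
  −3t⁴ − 33t³ − 213t² − 813t − 990 = (−3t − 39)(t³ − 2t² + 9t − 198) + (−264t² − 1056t − 8712)
  t³ − 2t² + 9t − 198 = (−(1/264)t + 1/44)(−264t² − 1056t − 8712) + (0)
Last nonzero remainder: −264t² − 1056t − 8712. Dividing through by −264 gives the monic gcd t² + 4t + 33.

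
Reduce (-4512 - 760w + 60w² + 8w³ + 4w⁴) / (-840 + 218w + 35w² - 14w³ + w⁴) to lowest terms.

Euclidean algorithm in ℚ[w]:
  4w⁴ + 8w³ + 60w² - 760w - 4512 = (4)(w⁴ - 14w³ + 35w² + 218w - 840) + (64w³ - 80w² - 1632w - 1152)
  w⁴ - 14w³ + 35w² + 218w - 840 = ((1/64)w - 51/256)(64w³ - 80w² - 1632w - 1152) + ((713/16)w² - (713/8)w - 2139/2)
  64w³ - 80w² - 1632w - 1152 = ((1024/713)w + 768/713)((713/16)w² - (713/8)w - 2139/2) + (0)
Last nonzero remainder: (713/16)w² - (713/8)w - 2139/2. Dividing through by 713/16 gives the monic gcd w² - 2w - 24.
Cancel w² - 2w - 24 from numerator and denominator to get the reduced form.

(188 + 16w + 4w²)/(35 - 12w + w²)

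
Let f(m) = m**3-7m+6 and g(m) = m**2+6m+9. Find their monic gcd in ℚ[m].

m+3

By polynomial division,
  m**3-7m+6 = (m-6)(m**2+6m+9) + (20m+60)
  m**2+6m+9 = ((1/20)m+3/20)(20m+60) + (0)
Last nonzero remainder: 20m+60. Dividing through by 20 gives the monic gcd m+3.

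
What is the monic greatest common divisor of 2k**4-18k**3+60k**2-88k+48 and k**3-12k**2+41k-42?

Repeated division with remainder:
  2k**4-18k**3+60k**2-88k+48 = (2k+6)(k**3-12k**2+41k-42) + (50k**2-250k+300)
  k**3-12k**2+41k-42 = ((1/50)k-7/50)(50k**2-250k+300) + (0)
Last nonzero remainder: 50k**2-250k+300. Dividing through by 50 gives the monic gcd k**2-5k+6.

k**2-5k+6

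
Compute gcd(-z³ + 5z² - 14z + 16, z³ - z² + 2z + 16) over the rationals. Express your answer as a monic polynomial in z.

Apply the Euclidean algorithm:
  -z³ + 5z² - 14z + 16 = (-1)(z³ - z² + 2z + 16) + (4z² - 12z + 32)
  z³ - z² + 2z + 16 = ((1/4)z + 1/2)(4z² - 12z + 32) + (0)
Last nonzero remainder: 4z² - 12z + 32. Dividing through by 4 gives the monic gcd z² - 3z + 8.

z² - 3z + 8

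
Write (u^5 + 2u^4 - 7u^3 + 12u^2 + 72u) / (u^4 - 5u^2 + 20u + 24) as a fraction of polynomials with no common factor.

By polynomial division,
  u^5 + 2u^4 - 7u^3 + 12u^2 + 72u = (u + 2)(u^4 - 5u^2 + 20u + 24) + (-2u^3 + 2u^2 + 8u - 48)
  u^4 - 5u^2 + 20u + 24 = (-(1/2)u - 1/2)(-2u^3 + 2u^2 + 8u - 48) + (0)
Last nonzero remainder: -2u^3 + 2u^2 + 8u - 48. Dividing through by -2 gives the monic gcd u^3 - u^2 - 4u + 24.
Cancel u^3 - u^2 - 4u + 24 from numerator and denominator to get the reduced form.

(u^2 + 3u)/(u + 1)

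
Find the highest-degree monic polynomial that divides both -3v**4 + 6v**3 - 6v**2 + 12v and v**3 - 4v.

v**2 - 2v

Apply the Euclidean algorithm:
  -3v**4 + 6v**3 - 6v**2 + 12v = (-3v + 6)(v**3 - 4v) + (-18v**2 + 36v)
  v**3 - 4v = (-(1/18)v - 1/9)(-18v**2 + 36v) + (0)
Last nonzero remainder: -18v**2 + 36v. Dividing through by -18 gives the monic gcd v**2 - 2v.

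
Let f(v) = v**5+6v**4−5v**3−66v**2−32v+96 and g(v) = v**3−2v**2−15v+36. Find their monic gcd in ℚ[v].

v**2+v−12

Repeated division with remainder:
  v**5+6v**4−5v**3−66v**2−32v+96 = (v**2+8v+26)(v**3−2v**2−15v+36) + (70v**2+70v−840)
  v**3−2v**2−15v+36 = ((1/70)v−3/70)(70v**2+70v−840) + (0)
Last nonzero remainder: 70v**2+70v−840. Dividing through by 70 gives the monic gcd v**2+v−12.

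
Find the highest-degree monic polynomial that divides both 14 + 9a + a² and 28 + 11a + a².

7 + a

Apply the Euclidean algorithm:
  a² + 9a + 14 = (a² + 11a + 28) + (-2a - 14)
  a² + 11a + 28 = (-(1/2)a - 2)(-2a - 14) + (0)
Last nonzero remainder: -2a - 14. Dividing through by -2 gives the monic gcd a + 7.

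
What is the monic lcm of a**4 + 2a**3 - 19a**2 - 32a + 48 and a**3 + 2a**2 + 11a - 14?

a**6 + 5a**5 + a**4 - 61a**3 - 314a**2 - 304a + 672

Euclidean algorithm in ℚ[a]:
  a**4 + 2a**3 - 19a**2 - 32a + 48 = (a)(a**3 + 2a**2 + 11a - 14) + (-30a**2 - 18a + 48)
  a**3 + 2a**2 + 11a - 14 = (-(1/30)a - 7/150)(-30a**2 - 18a + 48) + ((294/25)a - 294/25)
  -30a**2 - 18a + 48 = (-(125/49)a - 200/49)((294/25)a - 294/25) + (0)
Last nonzero remainder: (294/25)a - 294/25. Dividing through by 294/25 gives the monic gcd a - 1.
Then lcm(f, g) = f·g / gcd(f, g); expanding and making the result monic gives the answer.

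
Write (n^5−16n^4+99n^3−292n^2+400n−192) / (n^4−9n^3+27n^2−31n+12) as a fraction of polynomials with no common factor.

Euclidean algorithm in ℚ[n]:
  n^5−16n^4+99n^3−292n^2+400n−192 = (n−7)(n^4−9n^3+27n^2−31n+12) + (9n^3−72n^2+171n−108)
  n^4−9n^3+27n^2−31n+12 = ((1/9)n−1/9)(9n^3−72n^2+171n−108) + (0)
Last nonzero remainder: 9n^3−72n^2+171n−108. Dividing through by 9 gives the monic gcd n^3−8n^2+19n−12.
Cancel n^3−8n^2+19n−12 from numerator and denominator to get the reduced form.

(n^2−8n+16)/(n−1)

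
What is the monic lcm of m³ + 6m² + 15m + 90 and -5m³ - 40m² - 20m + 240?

Euclidean algorithm in ℚ[m]:
  m³ + 6m² + 15m + 90 = (-1/5)(-5m³ - 40m² - 20m + 240) + (-2m² + 11m + 138)
  -5m³ - 40m² - 20m + 240 = ((5/2)m + 135/4)(-2m² + 11m + 138) + (-(2945/4)m - 8835/2)
  -2m² + 11m + 138 = ((8/2945)m - 92/2945)(-(2945/4)m - 8835/2) + (0)
Last nonzero remainder: -(2945/4)m - 8835/2. Dividing through by -2945/4 gives the monic gcd m + 6.
Then lcm(f, g) = f·g / gcd(f, g); expanding and making the result monic gives the answer.

m⁵ + 8m⁴ + 19m³ + 72m² + 60m - 720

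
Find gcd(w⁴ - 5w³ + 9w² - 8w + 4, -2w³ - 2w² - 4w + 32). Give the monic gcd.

w - 2

Apply the Euclidean algorithm:
  w⁴ - 5w³ + 9w² - 8w + 4 = (-(1/2)w + 3)(-2w³ - 2w² - 4w + 32) + (13w² + 20w - 92)
  -2w³ - 2w² - 4w + 32 = (-(2/13)w + 14/169)(13w² + 20w - 92) + (-(3348/169)w + 6696/169)
  13w² + 20w - 92 = (-(2197/3348)w - 3887/1674)(-(3348/169)w + 6696/169) + (0)
Last nonzero remainder: -(3348/169)w + 6696/169. Dividing through by -3348/169 gives the monic gcd w - 2.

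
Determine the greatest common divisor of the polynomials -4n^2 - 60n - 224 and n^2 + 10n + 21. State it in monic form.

n + 7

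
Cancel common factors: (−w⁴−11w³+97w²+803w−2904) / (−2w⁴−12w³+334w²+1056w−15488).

(w−3)/(2w−16)

By polynomial division,
  −w⁴−11w³+97w²+803w−2904 = (1/2)(−2w⁴−12w³+334w²+1056w−15488) + (−5w³−70w²+275w+4840)
  −2w⁴−12w³+334w²+1056w−15488 = ((2/5)w−16/5)(−5w³−70w²+275w+4840) + (0)
Last nonzero remainder: −5w³−70w²+275w+4840. Dividing through by −5 gives the monic gcd w³+14w²−55w−968.
Cancel w³+14w²−55w−968 from numerator and denominator to get the reduced form.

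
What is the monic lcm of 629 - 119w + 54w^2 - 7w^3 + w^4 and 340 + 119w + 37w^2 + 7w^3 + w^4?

12580 + 2023w + 876w^2 + 119w^3 + 25w^4 + w^6

Euclidean algorithm in ℚ[w]:
  w^4 - 7w^3 + 54w^2 - 119w + 629 = (w^4 + 7w^3 + 37w^2 + 119w + 340) + (-14w^3 + 17w^2 - 238w + 289)
  w^4 + 7w^3 + 37w^2 + 119w + 340 = (-(1/14)w - 115/196)(-14w^3 + 17w^2 - 238w + 289) + ((5875/196)w^2 + 99875/196)
  -14w^3 + 17w^2 - 238w + 289 = (-(2744/5875)w + 3332/5875)((5875/196)w^2 + 99875/196) + (0)
Last nonzero remainder: (5875/196)w^2 + 99875/196. Dividing through by 5875/196 gives the monic gcd w^2 + 17.
Then lcm(f, g) = f·g / gcd(f, g); expanding and making the result monic gives the answer.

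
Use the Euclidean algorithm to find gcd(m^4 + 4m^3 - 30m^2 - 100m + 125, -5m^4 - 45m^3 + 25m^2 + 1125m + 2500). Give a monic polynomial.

m^3 + 5m^2 - 25m - 125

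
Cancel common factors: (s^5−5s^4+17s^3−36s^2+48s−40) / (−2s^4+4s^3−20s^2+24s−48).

(−s^3+3s^2−7s+10)/(2s^2+12)

Repeated division with remainder:
  s^5−5s^4+17s^3−36s^2+48s−40 = (−(1/2)s+3/2)(−2s^4+4s^3−20s^2+24s−48) + (s^3+6s^2−12s+32)
  −2s^4+4s^3−20s^2+24s−48 = (−2s+16)(s^3+6s^2−12s+32) + (−140s^2+280s−560)
  s^3+6s^2−12s+32 = (−(1/140)s−2/35)(−140s^2+280s−560) + (0)
Last nonzero remainder: −140s^2+280s−560. Dividing through by −140 gives the monic gcd s^2−2s+4.
Cancel s^2−2s+4 from numerator and denominator to get the reduced form.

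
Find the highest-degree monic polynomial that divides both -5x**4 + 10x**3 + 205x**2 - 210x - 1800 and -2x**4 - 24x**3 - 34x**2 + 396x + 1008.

x**2 - x - 12

By polynomial division,
  -5x**4 + 10x**3 + 205x**2 - 210x - 1800 = (5/2)(-2x**4 - 24x**3 - 34x**2 + 396x + 1008) + (70x**3 + 290x**2 - 1200x - 4320)
  -2x**4 - 24x**3 - 34x**2 + 396x + 1008 = (-(1/35)x - 11/49)(70x**3 + 290x**2 - 1200x - 4320) + (-(156/49)x**2 + (156/49)x + 1872/49)
  70x**3 + 290x**2 - 1200x - 4320 = (-(1715/78)x - 1470/13)(-(156/49)x**2 + (156/49)x + 1872/49) + (0)
Last nonzero remainder: -(156/49)x**2 + (156/49)x + 1872/49. Dividing through by -156/49 gives the monic gcd x**2 - x - 12.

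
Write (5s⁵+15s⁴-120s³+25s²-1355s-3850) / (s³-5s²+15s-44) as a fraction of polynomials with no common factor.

(5s³+20s²-155s-350)/(s-4)

Repeated division with remainder:
  5s⁵+15s⁴-120s³+25s²-1355s-3850 = (5s²+40s+5)(s³-5s²+15s-44) + (-330s²+330s-3630)
  s³-5s²+15s-44 = (-(1/330)s+2/165)(-330s²+330s-3630) + (0)
Last nonzero remainder: -330s²+330s-3630. Dividing through by -330 gives the monic gcd s²-s+11.
Cancel s²-s+11 from numerator and denominator to get the reduced form.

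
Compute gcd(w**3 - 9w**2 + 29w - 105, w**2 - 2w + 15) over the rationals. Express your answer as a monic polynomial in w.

w**2 - 2w + 15

Apply the Euclidean algorithm:
  w**3 - 9w**2 + 29w - 105 = (w - 7)(w**2 - 2w + 15) + (0)
The last nonzero remainder w**2 - 2w + 15 is already monic.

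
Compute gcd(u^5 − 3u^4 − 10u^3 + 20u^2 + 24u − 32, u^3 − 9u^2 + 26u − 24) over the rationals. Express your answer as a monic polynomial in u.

Euclidean algorithm in ℚ[u]:
  u^5 − 3u^4 − 10u^3 + 20u^2 + 24u − 32 = (u^2 + 6u + 18)(u^3 − 9u^2 + 26u − 24) + (50u^2 − 300u + 400)
  u^3 − 9u^2 + 26u − 24 = ((1/50)u − 3/50)(50u^2 − 300u + 400) + (0)
Last nonzero remainder: 50u^2 − 300u + 400. Dividing through by 50 gives the monic gcd u^2 − 6u + 8.

u^2 − 6u + 8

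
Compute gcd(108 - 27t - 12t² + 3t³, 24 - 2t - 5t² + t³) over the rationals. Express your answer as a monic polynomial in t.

12 - 7t + t²

Euclidean algorithm in ℚ[t]:
  3t³ - 12t² - 27t + 108 = (3)(t³ - 5t² - 2t + 24) + (3t² - 21t + 36)
  t³ - 5t² - 2t + 24 = ((1/3)t + 2/3)(3t² - 21t + 36) + (0)
Last nonzero remainder: 3t² - 21t + 36. Dividing through by 3 gives the monic gcd t² - 7t + 12.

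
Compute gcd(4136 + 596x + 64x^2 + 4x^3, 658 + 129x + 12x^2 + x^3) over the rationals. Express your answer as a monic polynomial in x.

Apply the Euclidean algorithm:
  4x^3 + 64x^2 + 596x + 4136 = (4)(x^3 + 12x^2 + 129x + 658) + (16x^2 + 80x + 1504)
  x^3 + 12x^2 + 129x + 658 = ((1/16)x + 7/16)(16x^2 + 80x + 1504) + (0)
Last nonzero remainder: 16x^2 + 80x + 1504. Dividing through by 16 gives the monic gcd x^2 + 5x + 94.

94 + 5x + x^2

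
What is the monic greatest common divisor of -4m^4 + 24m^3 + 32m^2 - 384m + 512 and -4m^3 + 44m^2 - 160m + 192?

m^2 - 8m + 16

Repeated division with remainder:
  -4m^4 + 24m^3 + 32m^2 - 384m + 512 = (m + 5)(-4m^3 + 44m^2 - 160m + 192) + (-28m^2 + 224m - 448)
  -4m^3 + 44m^2 - 160m + 192 = ((1/7)m - 3/7)(-28m^2 + 224m - 448) + (0)
Last nonzero remainder: -28m^2 + 224m - 448. Dividing through by -28 gives the monic gcd m^2 - 8m + 16.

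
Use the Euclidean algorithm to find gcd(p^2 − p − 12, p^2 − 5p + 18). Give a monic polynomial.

Apply the Euclidean algorithm:
  p^2 − p − 12 = (p^2 − 5p + 18) + (4p − 30)
  p^2 − 5p + 18 = ((1/4)p + 5/8)(4p − 30) + (147/4)
  4p − 30 = ((16/147)p − 40/49)(147/4) + (0)
The last nonzero remainder is the constant 147/4, so the polynomials are coprime and gcd = 1.

1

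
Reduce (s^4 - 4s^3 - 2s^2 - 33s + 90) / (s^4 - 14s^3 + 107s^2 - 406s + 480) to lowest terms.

(s^2 + 3s + 9)/(s^2 - 7s + 48)

Repeated division with remainder:
  s^4 - 4s^3 - 2s^2 - 33s + 90 = (s^4 - 14s^3 + 107s^2 - 406s + 480) + (10s^3 - 109s^2 + 373s - 390)
  s^4 - 14s^3 + 107s^2 - 406s + 480 = ((1/10)s - 31/100)(10s^3 - 109s^2 + 373s - 390) + ((3591/100)s^2 - (25137/100)s + 3591/10)
  10s^3 - 109s^2 + 373s - 390 = ((1000/3591)s - 1300/1197)((3591/100)s^2 - (25137/100)s + 3591/10) + (0)
Last nonzero remainder: (3591/100)s^2 - (25137/100)s + 3591/10. Dividing through by 3591/100 gives the monic gcd s^2 - 7s + 10.
Cancel s^2 - 7s + 10 from numerator and denominator to get the reduced form.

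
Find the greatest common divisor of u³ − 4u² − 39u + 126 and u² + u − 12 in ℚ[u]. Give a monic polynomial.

Repeated division with remainder:
  u³ − 4u² − 39u + 126 = (u − 5)(u² + u − 12) + (−22u + 66)
  u² + u − 12 = (−(1/22)u − 2/11)(−22u + 66) + (0)
Last nonzero remainder: −22u + 66. Dividing through by −22 gives the monic gcd u − 3.

u − 3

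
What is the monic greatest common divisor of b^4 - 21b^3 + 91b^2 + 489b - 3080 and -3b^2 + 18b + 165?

b^2 - 6b - 55

Repeated division with remainder:
  b^4 - 21b^3 + 91b^2 + 489b - 3080 = (-(1/3)b^2 + 5b - 56/3)(-3b^2 + 18b + 165) + (0)
Last nonzero remainder: -3b^2 + 18b + 165. Dividing through by -3 gives the monic gcd b^2 - 6b - 55.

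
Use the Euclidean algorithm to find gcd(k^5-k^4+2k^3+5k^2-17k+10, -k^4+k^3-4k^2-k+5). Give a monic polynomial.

By polynomial division,
  k^5-k^4+2k^3+5k^2-17k+10 = (-k)(-k^4+k^3-4k^2-k+5) + (-2k^3+4k^2-12k+10)
  -k^4+k^3-4k^2-k+5 = ((1/2)k+1/2)(-2k^3+4k^2-12k+10) + (0)
Last nonzero remainder: -2k^3+4k^2-12k+10. Dividing through by -2 gives the monic gcd k^3-2k^2+6k-5.

k^3-2k^2+6k-5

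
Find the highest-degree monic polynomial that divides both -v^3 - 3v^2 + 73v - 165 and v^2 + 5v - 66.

Repeated division with remainder:
  -v^3 - 3v^2 + 73v - 165 = (-v + 2)(v^2 + 5v - 66) + (-3v - 33)
  v^2 + 5v - 66 = (-(1/3)v + 2)(-3v - 33) + (0)
Last nonzero remainder: -3v - 33. Dividing through by -3 gives the monic gcd v + 11.

v + 11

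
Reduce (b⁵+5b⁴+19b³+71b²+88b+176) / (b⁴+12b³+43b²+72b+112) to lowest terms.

(b²+11)/(b+7)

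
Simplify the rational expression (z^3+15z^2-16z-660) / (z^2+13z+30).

(z^2+5z-66)/(z+3)

Repeated division with remainder:
  z^3+15z^2-16z-660 = (z+2)(z^2+13z+30) + (-72z-720)
  z^2+13z+30 = (-(1/72)z-1/24)(-72z-720) + (0)
Last nonzero remainder: -72z-720. Dividing through by -72 gives the monic gcd z+10.
Cancel z+10 from numerator and denominator to get the reduced form.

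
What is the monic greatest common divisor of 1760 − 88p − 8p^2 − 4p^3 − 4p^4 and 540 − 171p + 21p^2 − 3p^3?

−4 + p

By polynomial division,
  −4p^4 − 4p^3 − 8p^2 − 88p + 1760 = ((4/3)p + 32/3)(−3p^3 + 21p^2 − 171p + 540) + (−4p^2 + 1016p − 4000)
  −3p^3 + 21p^2 − 171p + 540 = ((3/4)p + 741/4)(−4p^2 + 1016p − 4000) + (−185385p + 741540)
  −4p^2 + 1016p − 4000 = ((4/185385)p − 200/37077)(−185385p + 741540) + (0)
Last nonzero remainder: −185385p + 741540. Dividing through by −185385 gives the monic gcd p − 4.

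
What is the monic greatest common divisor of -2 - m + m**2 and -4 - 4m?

1 + m

Apply the Euclidean algorithm:
  m**2 - m - 2 = (-(1/4)m + 1/2)(-4m - 4) + (0)
Last nonzero remainder: -4m - 4. Dividing through by -4 gives the monic gcd m + 1.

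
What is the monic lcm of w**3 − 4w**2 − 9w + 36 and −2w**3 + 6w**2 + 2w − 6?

w**5 − 4w**4 − 10w**3 + 40w**2 + 9w − 36

Repeated division with remainder:
  w**3 − 4w**2 − 9w + 36 = (−1/2)(−2w**3 + 6w**2 + 2w − 6) + (−w**2 − 8w + 33)
  −2w**3 + 6w**2 + 2w − 6 = (2w − 22)(−w**2 − 8w + 33) + (−240w + 720)
  −w**2 − 8w + 33 = ((1/240)w + 11/240)(−240w + 720) + (0)
Last nonzero remainder: −240w + 720. Dividing through by −240 gives the monic gcd w − 3.
Then lcm(f, g) = f·g / gcd(f, g); expanding and making the result monic gives the answer.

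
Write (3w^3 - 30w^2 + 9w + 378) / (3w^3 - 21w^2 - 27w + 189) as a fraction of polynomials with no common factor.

(w - 6)/(w - 3)

Apply the Euclidean algorithm:
  3w^3 - 30w^2 + 9w + 378 = (3w^3 - 21w^2 - 27w + 189) + (-9w^2 + 36w + 189)
  3w^3 - 21w^2 - 27w + 189 = (-(1/3)w + 1)(-9w^2 + 36w + 189) + (0)
Last nonzero remainder: -9w^2 + 36w + 189. Dividing through by -9 gives the monic gcd w^2 - 4w - 21.
Cancel w^2 - 4w - 21 from numerator and denominator to get the reduced form.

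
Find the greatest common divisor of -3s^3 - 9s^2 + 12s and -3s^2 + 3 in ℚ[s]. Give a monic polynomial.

s - 1

Euclidean algorithm in ℚ[s]:
  -3s^3 - 9s^2 + 12s = (s + 3)(-3s^2 + 3) + (9s - 9)
  -3s^2 + 3 = (-(1/3)s - 1/3)(9s - 9) + (0)
Last nonzero remainder: 9s - 9. Dividing through by 9 gives the monic gcd s - 1.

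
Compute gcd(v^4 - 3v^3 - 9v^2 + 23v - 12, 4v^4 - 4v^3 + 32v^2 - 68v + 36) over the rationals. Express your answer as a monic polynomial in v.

v^2 - 2v + 1

By polynomial division,
  v^4 - 3v^3 - 9v^2 + 23v - 12 = (1/4)(4v^4 - 4v^3 + 32v^2 - 68v + 36) + (-2v^3 - 17v^2 + 40v - 21)
  4v^4 - 4v^3 + 32v^2 - 68v + 36 = (-2v + 19)(-2v^3 - 17v^2 + 40v - 21) + (435v^2 - 870v + 435)
  -2v^3 - 17v^2 + 40v - 21 = (-(2/435)v - 7/145)(435v^2 - 870v + 435) + (0)
Last nonzero remainder: 435v^2 - 870v + 435. Dividing through by 435 gives the monic gcd v^2 - 2v + 1.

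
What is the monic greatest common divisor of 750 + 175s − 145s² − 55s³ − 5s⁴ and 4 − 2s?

−2 + s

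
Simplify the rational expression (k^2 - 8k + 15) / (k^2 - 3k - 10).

(k - 3)/(k + 2)

Apply the Euclidean algorithm:
  k^2 - 8k + 15 = (k^2 - 3k - 10) + (-5k + 25)
  k^2 - 3k - 10 = (-(1/5)k - 2/5)(-5k + 25) + (0)
Last nonzero remainder: -5k + 25. Dividing through by -5 gives the monic gcd k - 5.
Cancel k - 5 from numerator and denominator to get the reduced form.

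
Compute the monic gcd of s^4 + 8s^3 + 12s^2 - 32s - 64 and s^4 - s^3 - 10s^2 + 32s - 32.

Repeated division with remainder:
  s^4 + 8s^3 + 12s^2 - 32s - 64 = (s^4 - s^3 - 10s^2 + 32s - 32) + (9s^3 + 22s^2 - 64s - 32)
  s^4 - s^3 - 10s^2 + 32s - 32 = ((1/9)s - 31/81)(9s^3 + 22s^2 - 64s - 32) + ((448/81)s^2 + (896/81)s - 3584/81)
  9s^3 + 22s^2 - 64s - 32 = ((729/448)s + 81/112)((448/81)s^2 + (896/81)s - 3584/81) + (0)
Last nonzero remainder: (448/81)s^2 + (896/81)s - 3584/81. Dividing through by 448/81 gives the monic gcd s^2 + 2s - 8.

s^2 + 2s - 8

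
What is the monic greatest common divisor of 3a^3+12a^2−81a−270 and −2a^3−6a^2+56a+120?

a^2+a−30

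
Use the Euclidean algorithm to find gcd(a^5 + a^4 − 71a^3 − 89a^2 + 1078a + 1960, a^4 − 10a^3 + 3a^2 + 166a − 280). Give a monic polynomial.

a^3 − 8a^2 − 13a + 140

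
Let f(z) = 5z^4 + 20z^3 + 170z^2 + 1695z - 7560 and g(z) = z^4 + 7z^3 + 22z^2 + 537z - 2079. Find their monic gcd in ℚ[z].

Euclidean algorithm in ℚ[z]:
  5z^4 + 20z^3 + 170z^2 + 1695z - 7560 = (5)(z^4 + 7z^3 + 22z^2 + 537z - 2079) + (-15z^3 + 60z^2 - 990z + 2835)
  z^4 + 7z^3 + 22z^2 + 537z - 2079 = (-(1/15)z - 11/15)(-15z^3 + 60z^2 - 990z + 2835) + (0)
Last nonzero remainder: -15z^3 + 60z^2 - 990z + 2835. Dividing through by -15 gives the monic gcd z^3 - 4z^2 + 66z - 189.

z^3 - 4z^2 + 66z - 189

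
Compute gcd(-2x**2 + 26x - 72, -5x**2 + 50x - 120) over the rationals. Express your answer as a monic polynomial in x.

x - 4

Euclidean algorithm in ℚ[x]:
  -2x**2 + 26x - 72 = (2/5)(-5x**2 + 50x - 120) + (6x - 24)
  -5x**2 + 50x - 120 = (-(5/6)x + 5)(6x - 24) + (0)
Last nonzero remainder: 6x - 24. Dividing through by 6 gives the monic gcd x - 4.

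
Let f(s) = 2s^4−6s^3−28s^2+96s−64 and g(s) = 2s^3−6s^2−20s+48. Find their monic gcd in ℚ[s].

s^2−6s+8

Euclidean algorithm in ℚ[s]:
  2s^4−6s^3−28s^2+96s−64 = (s)(2s^3−6s^2−20s+48) + (−8s^2+48s−64)
  2s^3−6s^2−20s+48 = (−(1/4)s−3/4)(−8s^2+48s−64) + (0)
Last nonzero remainder: −8s^2+48s−64. Dividing through by −8 gives the monic gcd s^2−6s+8.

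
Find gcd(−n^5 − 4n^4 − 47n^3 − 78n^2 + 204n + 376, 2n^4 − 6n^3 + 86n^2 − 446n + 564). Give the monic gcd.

Repeated division with remainder:
  −n^5 − 4n^4 − 47n^3 − 78n^2 + 204n + 376 = (−(1/2)n − 7/2)(2n^4 − 6n^3 + 86n^2 − 446n + 564) + (−25n^3 − 1075n + 2350)
  2n^4 − 6n^3 + 86n^2 − 446n + 564 = (−(2/25)n + 6/25)(−25n^3 − 1075n + 2350) + (0)
Last nonzero remainder: −25n^3 − 1075n + 2350. Dividing through by −25 gives the monic gcd n^3 + 43n − 94.

n^3 + 43n − 94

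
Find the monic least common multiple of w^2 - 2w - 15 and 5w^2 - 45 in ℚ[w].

w^3 - 5w^2 - 9w + 45

Euclidean algorithm in ℚ[w]:
  w^2 - 2w - 15 = (1/5)(5w^2 - 45) + (-2w - 6)
  5w^2 - 45 = (-(5/2)w + 15/2)(-2w - 6) + (0)
Last nonzero remainder: -2w - 6. Dividing through by -2 gives the monic gcd w + 3.
Then lcm(f, g) = f·g / gcd(f, g); expanding and making the result monic gives the answer.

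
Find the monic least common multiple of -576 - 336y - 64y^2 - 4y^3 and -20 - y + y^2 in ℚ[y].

Euclidean algorithm in ℚ[y]:
  -4y^3 - 64y^2 - 336y - 576 = (-4y - 68)(y^2 - y - 20) + (-484y - 1936)
  y^2 - y - 20 = (-(1/484)y + 5/484)(-484y - 1936) + (0)
Last nonzero remainder: -484y - 1936. Dividing through by -484 gives the monic gcd y + 4.
Then lcm(f, g) = f·g / gcd(f, g); expanding and making the result monic gives the answer.

-720 - 276y + 4y^2 + 11y^3 + y^4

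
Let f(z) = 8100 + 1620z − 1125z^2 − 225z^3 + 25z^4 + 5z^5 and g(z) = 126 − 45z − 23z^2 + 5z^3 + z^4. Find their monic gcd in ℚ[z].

−9 + z^2

Euclidean algorithm in ℚ[z]:
  5z^5 + 25z^4 − 225z^3 − 1125z^2 + 1620z + 8100 = (5z)(z^4 + 5z^3 − 23z^2 − 45z + 126) + (−110z^3 − 900z^2 + 990z + 8100)
  z^4 + 5z^3 − 23z^2 − 45z + 126 = (−(1/110)z + 7/242)(−110z^3 − 900z^2 + 990z + 8100) + ((1456/121)z^2 − 13104/121)
  −110z^3 − 900z^2 + 990z + 8100 = (−(6655/728)z − 27225/364)((1456/121)z^2 − 13104/121) + (0)
Last nonzero remainder: (1456/121)z^2 − 13104/121. Dividing through by 1456/121 gives the monic gcd z^2 − 9.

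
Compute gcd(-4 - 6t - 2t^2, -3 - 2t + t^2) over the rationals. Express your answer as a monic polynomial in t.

Repeated division with remainder:
  -2t^2 - 6t - 4 = (-2)(t^2 - 2t - 3) + (-10t - 10)
  t^2 - 2t - 3 = (-(1/10)t + 3/10)(-10t - 10) + (0)
Last nonzero remainder: -10t - 10. Dividing through by -10 gives the monic gcd t + 1.

1 + t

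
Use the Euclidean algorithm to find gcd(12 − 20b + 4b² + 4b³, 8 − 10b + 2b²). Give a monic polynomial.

By polynomial division,
  4b³ + 4b² − 20b + 12 = (2b + 12)(2b² − 10b + 8) + (84b − 84)
  2b² − 10b + 8 = ((1/42)b − 2/21)(84b − 84) + (0)
Last nonzero remainder: 84b − 84. Dividing through by 84 gives the monic gcd b − 1.

−1 + b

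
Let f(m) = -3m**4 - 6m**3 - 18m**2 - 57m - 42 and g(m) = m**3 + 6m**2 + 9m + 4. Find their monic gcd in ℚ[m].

m + 1

Repeated division with remainder:
  -3m**4 - 6m**3 - 18m**2 - 57m - 42 = (-3m + 12)(m**3 + 6m**2 + 9m + 4) + (-63m**2 - 153m - 90)
  m**3 + 6m**2 + 9m + 4 = (-(1/63)m - 25/441)(-63m**2 - 153m - 90) + (-(54/49)m - 54/49)
  -63m**2 - 153m - 90 = ((343/6)m + 245/3)(-(54/49)m - 54/49) + (0)
Last nonzero remainder: -(54/49)m - 54/49. Dividing through by -54/49 gives the monic gcd m + 1.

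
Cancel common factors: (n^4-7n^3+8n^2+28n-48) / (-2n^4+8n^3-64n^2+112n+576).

(-n^2+5n-6)/(2n^2-4n+72)

Repeated division with remainder:
  n^4-7n^3+8n^2+28n-48 = (-1/2)(-2n^4+8n^3-64n^2+112n+576) + (-3n^3-24n^2+84n+240)
  -2n^4+8n^3-64n^2+112n+576 = ((2/3)n-8)(-3n^3-24n^2+84n+240) + (-312n^2+624n+2496)
  -3n^3-24n^2+84n+240 = ((1/104)n+5/52)(-312n^2+624n+2496) + (0)
Last nonzero remainder: -312n^2+624n+2496. Dividing through by -312 gives the monic gcd n^2-2n-8.
Cancel n^2-2n-8 from numerator and denominator to get the reduced form.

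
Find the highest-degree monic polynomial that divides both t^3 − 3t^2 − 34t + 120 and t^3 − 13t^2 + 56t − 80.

t^2 − 9t + 20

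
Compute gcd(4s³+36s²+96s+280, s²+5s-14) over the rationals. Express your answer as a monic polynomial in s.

s+7

Repeated division with remainder:
  4s³+36s²+96s+280 = (4s+16)(s²+5s-14) + (72s+504)
  s²+5s-14 = ((1/72)s-1/36)(72s+504) + (0)
Last nonzero remainder: 72s+504. Dividing through by 72 gives the monic gcd s+7.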